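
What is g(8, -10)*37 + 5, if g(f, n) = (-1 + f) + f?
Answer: 560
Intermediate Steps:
g(f, n) = -1 + 2*f
g(8, -10)*37 + 5 = (-1 + 2*8)*37 + 5 = (-1 + 16)*37 + 5 = 15*37 + 5 = 555 + 5 = 560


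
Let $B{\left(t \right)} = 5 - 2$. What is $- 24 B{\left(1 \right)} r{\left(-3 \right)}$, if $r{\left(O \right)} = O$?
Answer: $216$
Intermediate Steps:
$B{\left(t \right)} = 3$
$- 24 B{\left(1 \right)} r{\left(-3 \right)} = \left(-24\right) 3 \left(-3\right) = \left(-72\right) \left(-3\right) = 216$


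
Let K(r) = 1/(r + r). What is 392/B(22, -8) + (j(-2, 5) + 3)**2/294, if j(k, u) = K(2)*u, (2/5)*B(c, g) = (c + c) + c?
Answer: 630551/258720 ≈ 2.4372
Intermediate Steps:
K(r) = 1/(2*r)
B(c, g) = 15*c/2 (B(c, g) = 5*((c + c) + c)/2 = 5*(2*c + c)/2 = 5*(3*c)/2 = 15*c/2)
j(k, u) = u/4 (j(k, u) = ((1/2)/2)*u = ((1/2)*(1/2))*u = u/4)
392/B(22, -8) + (j(-2, 5) + 3)**2/294 = 392/(((15/2)*22)) + ((1/4)*5 + 3)**2/294 = 392/165 + (5/4 + 3)**2*(1/294) = 392*(1/165) + (17/4)**2*(1/294) = 392/165 + (289/16)*(1/294) = 392/165 + 289/4704 = 630551/258720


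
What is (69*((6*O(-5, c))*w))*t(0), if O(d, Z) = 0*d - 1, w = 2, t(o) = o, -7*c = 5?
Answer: 0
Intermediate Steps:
c = -5/7 (c = -⅐*5 = -5/7 ≈ -0.71429)
O(d, Z) = -1 (O(d, Z) = 0 - 1 = -1)
(69*((6*O(-5, c))*w))*t(0) = (69*((6*(-1))*2))*0 = (69*(-6*2))*0 = (69*(-12))*0 = -828*0 = 0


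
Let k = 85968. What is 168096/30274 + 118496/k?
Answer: 563694526/81331101 ≈ 6.9309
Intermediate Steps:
168096/30274 + 118496/k = 168096/30274 + 118496/85968 = 168096*(1/30274) + 118496*(1/85968) = 84048/15137 + 7406/5373 = 563694526/81331101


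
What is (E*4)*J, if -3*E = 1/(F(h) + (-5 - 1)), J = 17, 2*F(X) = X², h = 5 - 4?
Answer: 136/33 ≈ 4.1212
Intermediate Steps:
h = 1
F(X) = X²/2
E = 2/33 (E = -1/(3*((½)*1² + (-5 - 1))) = -1/(3*((½)*1 - 6)) = -1/(3*(½ - 6)) = -1/(3*(-11/2)) = -⅓*(-2/11) = 2/33 ≈ 0.060606)
(E*4)*J = ((2/33)*4)*17 = (8/33)*17 = 136/33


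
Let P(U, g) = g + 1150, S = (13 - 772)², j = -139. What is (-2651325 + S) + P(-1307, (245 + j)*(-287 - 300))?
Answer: -2136316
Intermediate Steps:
S = 576081 (S = (-759)² = 576081)
P(U, g) = 1150 + g
(-2651325 + S) + P(-1307, (245 + j)*(-287 - 300)) = (-2651325 + 576081) + (1150 + (245 - 139)*(-287 - 300)) = -2075244 + (1150 + 106*(-587)) = -2075244 + (1150 - 62222) = -2075244 - 61072 = -2136316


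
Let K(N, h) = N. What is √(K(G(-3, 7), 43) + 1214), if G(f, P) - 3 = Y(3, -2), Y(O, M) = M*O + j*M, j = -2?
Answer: 9*√15 ≈ 34.857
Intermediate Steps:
Y(O, M) = -2*M + M*O (Y(O, M) = M*O - 2*M = -2*M + M*O)
G(f, P) = 1 (G(f, P) = 3 - 2*(-2 + 3) = 3 - 2*1 = 3 - 2 = 1)
√(K(G(-3, 7), 43) + 1214) = √(1 + 1214) = √1215 = 9*√15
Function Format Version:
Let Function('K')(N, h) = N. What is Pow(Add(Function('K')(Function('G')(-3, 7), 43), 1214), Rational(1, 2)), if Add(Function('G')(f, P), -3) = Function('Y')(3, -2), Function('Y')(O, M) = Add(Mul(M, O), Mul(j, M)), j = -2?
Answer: Mul(9, Pow(15, Rational(1, 2))) ≈ 34.857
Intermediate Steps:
Function('Y')(O, M) = Add(Mul(-2, M), Mul(M, O)) (Function('Y')(O, M) = Add(Mul(M, O), Mul(-2, M)) = Add(Mul(-2, M), Mul(M, O)))
Function('G')(f, P) = 1 (Function('G')(f, P) = Add(3, Mul(-2, Add(-2, 3))) = Add(3, Mul(-2, 1)) = Add(3, -2) = 1)
Pow(Add(Function('K')(Function('G')(-3, 7), 43), 1214), Rational(1, 2)) = Pow(Add(1, 1214), Rational(1, 2)) = Pow(1215, Rational(1, 2)) = Mul(9, Pow(15, Rational(1, 2)))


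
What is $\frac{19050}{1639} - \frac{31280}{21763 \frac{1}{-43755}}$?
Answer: $\frac{2243642424750}{35669557} \approx 62901.0$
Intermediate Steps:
$\frac{19050}{1639} - \frac{31280}{21763 \frac{1}{-43755}} = 19050 \cdot \frac{1}{1639} - \frac{31280}{21763 \left(- \frac{1}{43755}\right)} = \frac{19050}{1639} - \frac{31280}{- \frac{21763}{43755}} = \frac{19050}{1639} - - \frac{1368656400}{21763} = \frac{19050}{1639} + \frac{1368656400}{21763} = \frac{2243642424750}{35669557}$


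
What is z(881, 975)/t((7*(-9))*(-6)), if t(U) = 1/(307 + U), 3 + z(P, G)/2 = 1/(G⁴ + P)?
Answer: -1857078617044145/451843945753 ≈ -4110.0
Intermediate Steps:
z(P, G) = -6 + 2/(P + G⁴) (z(P, G) = -6 + 2/(G⁴ + P) = -6 + 2/(P + G⁴))
z(881, 975)/t((7*(-9))*(-6)) = (2*(1 - 3*881 - 3*975⁴)/(881 + 975⁴))/(1/(307 + (7*(-9))*(-6))) = (2*(1 - 2643 - 3*903687890625)/(881 + 903687890625))/(1/(307 - 63*(-6))) = (2*(1 - 2643 - 2711063671875)/903687891506)/(1/(307 + 378)) = (2*(1/903687891506)*(-2711063674517))/(1/685) = -2711063674517/(451843945753*1/685) = -2711063674517/451843945753*685 = -1857078617044145/451843945753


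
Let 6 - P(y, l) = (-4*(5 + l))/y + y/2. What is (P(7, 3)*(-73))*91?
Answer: -93951/2 ≈ -46976.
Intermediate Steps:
P(y, l) = 6 - y/2 - (-20 - 4*l)/y (P(y, l) = 6 - ((-4*(5 + l))/y + y/2) = 6 - ((-20 - 4*l)/y + y*(½)) = 6 - ((-20 - 4*l)/y + y/2) = 6 - (y/2 + (-20 - 4*l)/y) = 6 + (-y/2 - (-20 - 4*l)/y) = 6 - y/2 - (-20 - 4*l)/y)
(P(7, 3)*(-73))*91 = (((½)*(40 + 8*3 - 1*7*(-12 + 7))/7)*(-73))*91 = (((½)*(⅐)*(40 + 24 - 1*7*(-5)))*(-73))*91 = (((½)*(⅐)*(40 + 24 + 35))*(-73))*91 = (((½)*(⅐)*99)*(-73))*91 = ((99/14)*(-73))*91 = -7227/14*91 = -93951/2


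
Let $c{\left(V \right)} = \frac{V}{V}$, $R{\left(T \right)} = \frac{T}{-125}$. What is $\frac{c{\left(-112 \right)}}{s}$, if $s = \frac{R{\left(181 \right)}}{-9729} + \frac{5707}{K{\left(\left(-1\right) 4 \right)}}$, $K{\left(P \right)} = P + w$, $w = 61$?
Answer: $\frac{23106375}{2313478564} \approx 0.0099877$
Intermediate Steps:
$R{\left(T \right)} = - \frac{T}{125}$ ($R{\left(T \right)} = T \left(- \frac{1}{125}\right) = - \frac{T}{125}$)
$K{\left(P \right)} = 61 + P$ ($K{\left(P \right)} = P + 61 = 61 + P$)
$c{\left(V \right)} = 1$
$s = \frac{2313478564}{23106375}$ ($s = \frac{\left(- \frac{1}{125}\right) 181}{-9729} + \frac{5707}{61 - 4} = \left(- \frac{181}{125}\right) \left(- \frac{1}{9729}\right) + \frac{5707}{61 - 4} = \frac{181}{1216125} + \frac{5707}{57} = \frac{2313478564}{23106375} \approx 100.12$)
$\frac{c{\left(-112 \right)}}{s} = 1 \frac{1}{\frac{2313478564}{23106375}} = 1 \cdot \frac{23106375}{2313478564} = \frac{23106375}{2313478564}$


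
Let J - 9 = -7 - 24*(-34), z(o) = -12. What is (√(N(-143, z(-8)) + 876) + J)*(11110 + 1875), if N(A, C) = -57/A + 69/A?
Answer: 10621730 + 25970*√4477902/143 ≈ 1.1006e+7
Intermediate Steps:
N(A, C) = 12/A
J = 818 (J = 9 + (-7 - 24*(-34)) = 9 + (-7 + 816) = 9 + 809 = 818)
(√(N(-143, z(-8)) + 876) + J)*(11110 + 1875) = (√(12/(-143) + 876) + 818)*(11110 + 1875) = (√(12*(-1/143) + 876) + 818)*12985 = (√(-12/143 + 876) + 818)*12985 = (√(125256/143) + 818)*12985 = (2*√4477902/143 + 818)*12985 = (818 + 2*√4477902/143)*12985 = 10621730 + 25970*√4477902/143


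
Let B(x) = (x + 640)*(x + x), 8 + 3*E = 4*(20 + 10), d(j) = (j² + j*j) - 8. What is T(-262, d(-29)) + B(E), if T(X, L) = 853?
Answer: 462845/9 ≈ 51427.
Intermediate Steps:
d(j) = -8 + 2*j² (d(j) = (j² + j²) - 8 = 2*j² - 8 = -8 + 2*j²)
E = 112/3 (E = -8/3 + (4*(20 + 10))/3 = -8/3 + (4*30)/3 = -8/3 + (⅓)*120 = -8/3 + 40 = 112/3 ≈ 37.333)
B(x) = 2*x*(640 + x) (B(x) = (640 + x)*(2*x) = 2*x*(640 + x))
T(-262, d(-29)) + B(E) = 853 + 2*(112/3)*(640 + 112/3) = 853 + 2*(112/3)*(2032/3) = 853 + 455168/9 = 462845/9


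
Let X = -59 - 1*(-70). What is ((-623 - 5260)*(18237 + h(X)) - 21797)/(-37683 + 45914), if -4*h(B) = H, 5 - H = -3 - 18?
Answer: -214543657/16462 ≈ -13033.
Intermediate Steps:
X = 11 (X = -59 + 70 = 11)
H = 26 (H = 5 - (-3 - 18) = 5 - 1*(-21) = 5 + 21 = 26)
h(B) = -13/2 (h(B) = -¼*26 = -13/2)
((-623 - 5260)*(18237 + h(X)) - 21797)/(-37683 + 45914) = ((-623 - 5260)*(18237 - 13/2) - 21797)/(-37683 + 45914) = (-5883*36461/2 - 21797)/8231 = (-214500063/2 - 21797)*(1/8231) = -214543657/2*1/8231 = -214543657/16462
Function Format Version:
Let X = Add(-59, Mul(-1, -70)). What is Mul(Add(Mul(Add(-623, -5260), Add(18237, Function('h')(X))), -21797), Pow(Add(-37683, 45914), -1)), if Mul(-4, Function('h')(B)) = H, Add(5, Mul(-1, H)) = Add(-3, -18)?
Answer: Rational(-214543657, 16462) ≈ -13033.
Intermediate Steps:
X = 11 (X = Add(-59, 70) = 11)
H = 26 (H = Add(5, Mul(-1, Add(-3, -18))) = Add(5, Mul(-1, -21)) = Add(5, 21) = 26)
Function('h')(B) = Rational(-13, 2) (Function('h')(B) = Mul(Rational(-1, 4), 26) = Rational(-13, 2))
Mul(Add(Mul(Add(-623, -5260), Add(18237, Function('h')(X))), -21797), Pow(Add(-37683, 45914), -1)) = Mul(Add(Mul(Add(-623, -5260), Add(18237, Rational(-13, 2))), -21797), Pow(Add(-37683, 45914), -1)) = Mul(Add(Mul(-5883, Rational(36461, 2)), -21797), Pow(8231, -1)) = Mul(Add(Rational(-214500063, 2), -21797), Rational(1, 8231)) = Mul(Rational(-214543657, 2), Rational(1, 8231)) = Rational(-214543657, 16462)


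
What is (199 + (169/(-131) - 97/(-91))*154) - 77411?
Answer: -131550820/1703 ≈ -77247.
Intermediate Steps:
(199 + (169/(-131) - 97/(-91))*154) - 77411 = (199 + (169*(-1/131) - 97*(-1/91))*154) - 77411 = (199 + (-169/131 + 97/91)*154) - 77411 = (199 - 2672/11921*154) - 77411 = (199 - 58784/1703) - 77411 = 280113/1703 - 77411 = -131550820/1703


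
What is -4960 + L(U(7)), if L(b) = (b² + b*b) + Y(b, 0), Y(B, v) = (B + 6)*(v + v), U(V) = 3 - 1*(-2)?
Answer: -4910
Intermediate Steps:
U(V) = 5 (U(V) = 3 + 2 = 5)
Y(B, v) = 2*v*(6 + B) (Y(B, v) = (6 + B)*(2*v) = 2*v*(6 + B))
L(b) = 2*b² (L(b) = (b² + b*b) + 2*0*(6 + b) = (b² + b²) + 0 = 2*b² + 0 = 2*b²)
-4960 + L(U(7)) = -4960 + 2*5² = -4960 + 2*25 = -4960 + 50 = -4910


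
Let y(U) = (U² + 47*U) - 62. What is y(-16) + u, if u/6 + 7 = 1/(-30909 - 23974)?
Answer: -32929806/54883 ≈ -600.00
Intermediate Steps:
y(U) = -62 + U² + 47*U
u = -2305092/54883 (u = -42 + 6/(-30909 - 23974) = -42 + 6/(-54883) = -42 + 6*(-1/54883) = -42 - 6/54883 = -2305092/54883 ≈ -42.000)
y(-16) + u = (-62 + (-16)² + 47*(-16)) - 2305092/54883 = (-62 + 256 - 752) - 2305092/54883 = -558 - 2305092/54883 = -32929806/54883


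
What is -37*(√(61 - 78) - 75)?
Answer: 2775 - 37*I*√17 ≈ 2775.0 - 152.55*I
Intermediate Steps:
-37*(√(61 - 78) - 75) = -37*(√(-17) - 75) = -37*(I*√17 - 75) = -37*(-75 + I*√17) = 2775 - 37*I*√17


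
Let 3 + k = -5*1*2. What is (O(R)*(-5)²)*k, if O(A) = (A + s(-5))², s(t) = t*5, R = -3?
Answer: -254800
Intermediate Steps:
s(t) = 5*t
O(A) = (-25 + A)² (O(A) = (A + 5*(-5))² = (A - 25)² = (-25 + A)²)
k = -13 (k = -3 - 5*1*2 = -3 - 5*2 = -3 - 10 = -13)
(O(R)*(-5)²)*k = ((-25 - 3)²*(-5)²)*(-13) = ((-28)²*25)*(-13) = (784*25)*(-13) = 19600*(-13) = -254800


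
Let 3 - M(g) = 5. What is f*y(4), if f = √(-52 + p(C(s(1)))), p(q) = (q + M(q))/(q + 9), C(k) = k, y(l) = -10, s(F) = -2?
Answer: -40*I*√161/7 ≈ -72.506*I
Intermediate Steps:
M(g) = -2 (M(g) = 3 - 1*5 = 3 - 5 = -2)
p(q) = (-2 + q)/(9 + q) (p(q) = (q - 2)/(q + 9) = (-2 + q)/(9 + q))
f = 4*I*√161/7 (f = √(-52 + (-2 - 2)/(9 - 2)) = √(-52 - 4/7) = √(-368/7) = 4*I*√161/7 ≈ 7.2506*I)
f*y(4) = (4*I*√161/7)*(-10) = -40*I*√161/7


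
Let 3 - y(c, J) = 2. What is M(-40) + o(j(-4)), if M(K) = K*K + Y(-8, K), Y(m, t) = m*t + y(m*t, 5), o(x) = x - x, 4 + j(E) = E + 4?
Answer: 1921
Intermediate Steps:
j(E) = E (j(E) = -4 + (E + 4) = -4 + (4 + E) = E)
y(c, J) = 1 (y(c, J) = 3 - 1*2 = 3 - 2 = 1)
o(x) = 0
Y(m, t) = 1 + m*t (Y(m, t) = m*t + 1 = 1 + m*t)
M(K) = 1 + K² - 8*K (M(K) = K*K + (1 - 8*K) = K² + (1 - 8*K) = 1 + K² - 8*K)
M(-40) + o(j(-4)) = (1 + (-40)² - 8*(-40)) + 0 = (1 + 1600 + 320) + 0 = 1921 + 0 = 1921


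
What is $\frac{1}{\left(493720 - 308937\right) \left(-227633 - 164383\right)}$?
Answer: $- \frac{1}{72437892528} \approx -1.3805 \cdot 10^{-11}$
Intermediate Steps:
$\frac{1}{\left(493720 - 308937\right) \left(-227633 - 164383\right)} = \frac{1}{184783 \left(-392016\right)} = \frac{1}{-72437892528} = - \frac{1}{72437892528}$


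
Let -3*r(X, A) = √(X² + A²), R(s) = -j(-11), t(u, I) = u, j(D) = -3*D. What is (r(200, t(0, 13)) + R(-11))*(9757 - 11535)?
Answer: 531622/3 ≈ 1.7721e+5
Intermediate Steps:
R(s) = -33 (R(s) = -(-3)*(-11) = -1*33 = -33)
r(X, A) = -√(A² + X²)/3 (r(X, A) = -√(X² + A²)/3 = -√(A² + X²)/3)
(r(200, t(0, 13)) + R(-11))*(9757 - 11535) = (-√(0² + 200²)/3 - 33)*(9757 - 11535) = (-√(0 + 40000)/3 - 33)*(-1778) = (-√40000/3 - 33)*(-1778) = (-⅓*200 - 33)*(-1778) = (-200/3 - 33)*(-1778) = -299/3*(-1778) = 531622/3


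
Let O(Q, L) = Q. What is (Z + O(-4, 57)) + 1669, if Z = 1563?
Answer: 3228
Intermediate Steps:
(Z + O(-4, 57)) + 1669 = (1563 - 4) + 1669 = 1559 + 1669 = 3228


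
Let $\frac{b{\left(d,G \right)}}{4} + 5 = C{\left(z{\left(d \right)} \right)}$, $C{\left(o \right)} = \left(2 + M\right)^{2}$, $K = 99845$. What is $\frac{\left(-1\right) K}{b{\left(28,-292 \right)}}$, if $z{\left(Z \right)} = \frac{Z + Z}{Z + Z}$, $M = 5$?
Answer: $- \frac{99845}{176} \approx -567.3$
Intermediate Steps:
$z{\left(Z \right)} = 1$ ($z{\left(Z \right)} = \frac{2 Z}{2 Z} = 2 Z \frac{1}{2 Z} = 1$)
$C{\left(o \right)} = 49$ ($C{\left(o \right)} = \left(2 + 5\right)^{2} = 7^{2} = 49$)
$b{\left(d,G \right)} = 176$ ($b{\left(d,G \right)} = -20 + 4 \cdot 49 = -20 + 196 = 176$)
$\frac{\left(-1\right) K}{b{\left(28,-292 \right)}} = \frac{\left(-1\right) 99845}{176} = \left(-99845\right) \frac{1}{176} = - \frac{99845}{176}$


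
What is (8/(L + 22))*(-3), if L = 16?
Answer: -12/19 ≈ -0.63158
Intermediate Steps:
(8/(L + 22))*(-3) = (8/(16 + 22))*(-3) = (8/38)*(-3) = (8*(1/38))*(-3) = (4/19)*(-3) = -12/19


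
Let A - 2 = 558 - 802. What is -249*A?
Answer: 60258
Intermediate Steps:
A = -242 (A = 2 + (558 - 802) = 2 - 244 = -242)
-249*A = -249*(-242) = 60258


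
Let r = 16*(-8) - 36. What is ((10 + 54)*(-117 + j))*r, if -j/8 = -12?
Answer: 220416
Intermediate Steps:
j = 96 (j = -8*(-12) = 96)
r = -164 (r = -128 - 36 = -164)
((10 + 54)*(-117 + j))*r = ((10 + 54)*(-117 + 96))*(-164) = (64*(-21))*(-164) = -1344*(-164) = 220416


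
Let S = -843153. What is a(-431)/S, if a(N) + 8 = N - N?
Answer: 8/843153 ≈ 9.4882e-6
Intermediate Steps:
a(N) = -8 (a(N) = -8 + (N - N) = -8 + 0 = -8)
a(-431)/S = -8/(-843153) = -8*(-1/843153) = 8/843153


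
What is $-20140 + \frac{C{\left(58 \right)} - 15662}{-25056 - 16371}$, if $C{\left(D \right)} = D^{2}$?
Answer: $- \frac{834327482}{41427} \approx -20140.0$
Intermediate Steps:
$-20140 + \frac{C{\left(58 \right)} - 15662}{-25056 - 16371} = -20140 + \frac{58^{2} - 15662}{-25056 - 16371} = -20140 + \frac{3364 - 15662}{-41427} = -20140 - - \frac{12298}{41427} = -20140 + \frac{12298}{41427} = - \frac{834327482}{41427}$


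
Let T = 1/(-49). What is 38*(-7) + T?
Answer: -13035/49 ≈ -266.02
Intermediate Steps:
T = -1/49 ≈ -0.020408
38*(-7) + T = 38*(-7) - 1/49 = -266 - 1/49 = -13035/49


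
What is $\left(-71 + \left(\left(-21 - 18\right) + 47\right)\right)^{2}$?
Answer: $3969$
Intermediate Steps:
$\left(-71 + \left(\left(-21 - 18\right) + 47\right)\right)^{2} = \left(-71 + \left(-39 + 47\right)\right)^{2} = \left(-71 + 8\right)^{2} = \left(-63\right)^{2} = 3969$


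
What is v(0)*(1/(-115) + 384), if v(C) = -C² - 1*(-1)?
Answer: 44159/115 ≈ 383.99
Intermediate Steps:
v(C) = 1 - C² (v(C) = -C² + 1 = 1 - C²)
v(0)*(1/(-115) + 384) = (1 - 1*0²)*(1/(-115) + 384) = (1 - 1*0)*(-1/115 + 384) = (1 + 0)*(44159/115) = 1*(44159/115) = 44159/115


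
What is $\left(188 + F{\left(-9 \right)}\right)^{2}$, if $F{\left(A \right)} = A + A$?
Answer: $28900$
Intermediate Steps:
$F{\left(A \right)} = 2 A$
$\left(188 + F{\left(-9 \right)}\right)^{2} = \left(188 + 2 \left(-9\right)\right)^{2} = \left(188 - 18\right)^{2} = 170^{2} = 28900$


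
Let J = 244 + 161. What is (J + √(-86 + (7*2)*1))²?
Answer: 163953 + 4860*I*√2 ≈ 1.6395e+5 + 6873.1*I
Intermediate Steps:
J = 405
(J + √(-86 + (7*2)*1))² = (405 + √(-86 + (7*2)*1))² = (405 + √(-86 + 14*1))² = (405 + √(-86 + 14))² = (405 + √(-72))² = (405 + 6*I*√2)²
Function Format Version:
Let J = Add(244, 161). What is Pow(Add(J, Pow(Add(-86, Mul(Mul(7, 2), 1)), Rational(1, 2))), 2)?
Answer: Add(163953, Mul(4860, I, Pow(2, Rational(1, 2)))) ≈ Add(1.6395e+5, Mul(6873.1, I))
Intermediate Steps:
J = 405
Pow(Add(J, Pow(Add(-86, Mul(Mul(7, 2), 1)), Rational(1, 2))), 2) = Pow(Add(405, Pow(Add(-86, Mul(Mul(7, 2), 1)), Rational(1, 2))), 2) = Pow(Add(405, Pow(Add(-86, Mul(14, 1)), Rational(1, 2))), 2) = Pow(Add(405, Pow(Add(-86, 14), Rational(1, 2))), 2) = Pow(Add(405, Pow(-72, Rational(1, 2))), 2) = Pow(Add(405, Mul(6, I, Pow(2, Rational(1, 2)))), 2)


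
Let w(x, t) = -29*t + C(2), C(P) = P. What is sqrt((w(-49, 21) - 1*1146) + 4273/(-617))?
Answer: I*sqrt(669984258)/617 ≈ 41.951*I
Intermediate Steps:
w(x, t) = 2 - 29*t (w(x, t) = -29*t + 2 = 2 - 29*t)
sqrt((w(-49, 21) - 1*1146) + 4273/(-617)) = sqrt(((2 - 29*21) - 1*1146) + 4273/(-617)) = sqrt(((2 - 609) - 1146) + 4273*(-1/617)) = sqrt((-607 - 1146) - 4273/617) = sqrt(-1753 - 4273/617) = sqrt(-1085874/617) = I*sqrt(669984258)/617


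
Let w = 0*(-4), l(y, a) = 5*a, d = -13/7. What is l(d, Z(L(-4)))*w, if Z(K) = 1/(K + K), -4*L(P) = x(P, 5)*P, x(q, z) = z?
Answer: 0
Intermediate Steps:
d = -13/7 (d = -13*1/7 = -13/7 ≈ -1.8571)
L(P) = -5*P/4
Z(K) = 1/(2*K)
w = 0
l(d, Z(L(-4)))*w = (5*(1/(2*((-5/4*(-4))))))*0 = (5*((1/2)/5))*0 = (5*((1/2)*(1/5)))*0 = (5*(1/10))*0 = (1/2)*0 = 0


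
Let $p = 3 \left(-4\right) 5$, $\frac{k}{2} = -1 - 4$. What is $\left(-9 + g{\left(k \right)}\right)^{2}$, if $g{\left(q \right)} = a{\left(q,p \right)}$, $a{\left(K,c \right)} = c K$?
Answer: $349281$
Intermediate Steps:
$k = -10$ ($k = 2 \left(-1 - 4\right) = 2 \left(-5\right) = -10$)
$p = -60$ ($p = \left(-12\right) 5 = -60$)
$a{\left(K,c \right)} = K c$
$g{\left(q \right)} = - 60 q$ ($g{\left(q \right)} = q \left(-60\right) = - 60 q$)
$\left(-9 + g{\left(k \right)}\right)^{2} = \left(-9 - -600\right)^{2} = \left(-9 + 600\right)^{2} = 591^{2} = 349281$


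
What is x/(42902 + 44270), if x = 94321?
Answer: 94321/87172 ≈ 1.0820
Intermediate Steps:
x/(42902 + 44270) = 94321/(42902 + 44270) = 94321/87172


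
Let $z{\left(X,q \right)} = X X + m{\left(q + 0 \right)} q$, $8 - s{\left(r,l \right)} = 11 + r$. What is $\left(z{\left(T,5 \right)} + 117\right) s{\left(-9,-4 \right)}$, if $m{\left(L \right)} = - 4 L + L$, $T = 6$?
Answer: $468$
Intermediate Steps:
$s{\left(r,l \right)} = -3 - r$ ($s{\left(r,l \right)} = 8 - \left(11 + r\right) = -3 - r$)
$m{\left(L \right)} = - 3 L$
$z{\left(X,q \right)} = X^{2} - 3 q^{2}$ ($z{\left(X,q \right)} = X X + - 3 \left(q + 0\right) q = X^{2} + - 3 q q = X^{2} - 3 q^{2}$)
$\left(z{\left(T,5 \right)} + 117\right) s{\left(-9,-4 \right)} = \left(\left(6^{2} - 3 \cdot 5^{2}\right) + 117\right) \left(-3 - -9\right) = \left(\left(36 - 75\right) + 117\right) \left(-3 + 9\right) = \left(\left(36 - 75\right) + 117\right) 6 = \left(-39 + 117\right) 6 = 78 \cdot 6 = 468$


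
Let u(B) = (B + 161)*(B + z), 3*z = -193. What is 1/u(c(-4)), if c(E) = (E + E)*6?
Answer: -3/38081 ≈ -7.8779e-5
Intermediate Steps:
z = -193/3 (z = (⅓)*(-193) = -193/3 ≈ -64.333)
c(E) = 12*E (c(E) = (2*E)*6 = 12*E)
u(B) = (161 + B)*(-193/3 + B) (u(B) = (B + 161)*(B - 193/3) = (161 + B)*(-193/3 + B))
1/u(c(-4)) = 1/(-31073/3 + (12*(-4))² + 290*(12*(-4))/3) = 1/(-31073/3 + (-48)² + (290/3)*(-48)) = 1/(-31073/3 + 2304 - 4640) = 1/(-38081/3) = -3/38081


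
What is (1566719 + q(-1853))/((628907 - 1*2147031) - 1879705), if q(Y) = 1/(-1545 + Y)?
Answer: -5323711161/11545822942 ≈ -0.46109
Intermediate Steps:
(1566719 + q(-1853))/((628907 - 1*2147031) - 1879705) = (1566719 + 1/(-1545 - 1853))/((628907 - 1*2147031) - 1879705) = (1566719 + 1/(-3398))/((628907 - 2147031) - 1879705) = (1566719 - 1/3398)/(-1518124 - 1879705) = (5323711161/3398)/(-3397829) = (5323711161/3398)*(-1/3397829) = -5323711161/11545822942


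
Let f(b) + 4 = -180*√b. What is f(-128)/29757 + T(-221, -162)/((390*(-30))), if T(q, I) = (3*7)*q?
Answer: 1179961/2975700 - 480*I*√2/9919 ≈ 0.39653 - 0.068437*I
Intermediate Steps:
f(b) = -4 - 180*√b
T(q, I) = 21*q
f(-128)/29757 + T(-221, -162)/((390*(-30))) = (-4 - 1440*I*√2)/29757 + (21*(-221))/((390*(-30))) = (-4 - 1440*I*√2)*(1/29757) - 4641/(-11700) = (-4 - 1440*I*√2)*(1/29757) - 4641*(-1/11700) = (-4/29757 - 480*I*√2/9919) + 119/300 = 1179961/2975700 - 480*I*√2/9919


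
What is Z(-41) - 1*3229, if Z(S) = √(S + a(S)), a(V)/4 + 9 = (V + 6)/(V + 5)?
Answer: -3229 + I*√658/3 ≈ -3229.0 + 8.5505*I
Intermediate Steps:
a(V) = -36 + 4*(6 + V)/(5 + V) (a(V) = -36 + 4*((V + 6)/(V + 5)) = -36 + 4*((6 + V)/(5 + V)) = -36 + 4*(6 + V)/(5 + V))
Z(S) = √(S + 4*(-39 - 8*S)/(5 + S))
Z(-41) - 1*3229 = √((-156 + (-41)² - 27*(-41))/(5 - 41)) - 1*3229 = √((-156 + 1681 + 1107)/(-36)) - 3229 = √(-1/36*2632) - 3229 = √(-658/9) - 3229 = I*√658/3 - 3229 = -3229 + I*√658/3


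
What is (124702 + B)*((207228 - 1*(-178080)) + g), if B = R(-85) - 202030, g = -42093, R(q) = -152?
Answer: -26592298200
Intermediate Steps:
B = -202182 (B = -152 - 202030 = -202182)
(124702 + B)*((207228 - 1*(-178080)) + g) = (124702 - 202182)*((207228 - 1*(-178080)) - 42093) = -77480*((207228 + 178080) - 42093) = -77480*(385308 - 42093) = -77480*343215 = -26592298200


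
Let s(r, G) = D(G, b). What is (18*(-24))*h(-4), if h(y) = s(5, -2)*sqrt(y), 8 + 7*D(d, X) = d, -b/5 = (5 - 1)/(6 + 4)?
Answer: 8640*I/7 ≈ 1234.3*I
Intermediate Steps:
b = -2 (b = -5*(5 - 1)/(6 + 4) = -20/10 = -5*2/5 = -2)
D(d, X) = -8/7 + d/7
s(r, G) = -8/7 + G/7
h(y) = -10*sqrt(y)/7 (h(y) = (-8/7 + (1/7)*(-2))*sqrt(y) = (-8/7 - 2/7)*sqrt(y) = -10*sqrt(y)/7)
(18*(-24))*h(-4) = (18*(-24))*(-20*I/7) = -(-4320)*2*I/7 = -(-8640)*I/7 = 8640*I/7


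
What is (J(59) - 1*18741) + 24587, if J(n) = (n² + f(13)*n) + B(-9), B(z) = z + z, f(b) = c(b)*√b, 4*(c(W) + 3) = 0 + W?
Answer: 9309 + 59*√13/4 ≈ 9362.2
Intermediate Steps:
c(W) = -3 + W/4 (c(W) = -3 + (0 + W)/4 = -3 + W/4)
f(b) = √b*(-3 + b/4) (f(b) = (-3 + b/4)*√b = √b*(-3 + b/4))
B(z) = 2*z
J(n) = -18 + n² + n*√13/4 (J(n) = (n² + (√13*(-12 + 13)/4)*n) + 2*(-9) = (n² + ((¼)*√13*1)*n) - 18 = (n² + (√13/4)*n) - 18 = (n² + n*√13/4) - 18 = -18 + n² + n*√13/4)
(J(59) - 1*18741) + 24587 = ((-18 + 59² + (¼)*59*√13) - 1*18741) + 24587 = ((-18 + 3481 + 59*√13/4) - 18741) + 24587 = ((3463 + 59*√13/4) - 18741) + 24587 = (-15278 + 59*√13/4) + 24587 = 9309 + 59*√13/4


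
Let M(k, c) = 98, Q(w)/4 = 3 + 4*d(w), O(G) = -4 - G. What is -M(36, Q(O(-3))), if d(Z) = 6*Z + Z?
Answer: -98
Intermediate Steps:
d(Z) = 7*Z
Q(w) = 12 + 112*w (Q(w) = 4*(3 + 4*(7*w)) = 4*(3 + 28*w) = 12 + 112*w)
-M(36, Q(O(-3))) = -1*98 = -98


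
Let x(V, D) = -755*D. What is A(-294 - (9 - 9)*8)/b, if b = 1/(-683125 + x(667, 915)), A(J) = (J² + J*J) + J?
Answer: -237113543100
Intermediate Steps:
A(J) = J + 2*J² (A(J) = (J² + J²) + J = 2*J² + J = J + 2*J²)
b = -1/1373950 (b = 1/(-683125 - 755*915) = 1/(-683125 - 690825) = 1/(-1373950) = -1/1373950 ≈ -7.2783e-7)
A(-294 - (9 - 9)*8)/b = ((-294 - (9 - 9)*8)*(1 + 2*(-294 - (9 - 9)*8)))/(-1/1373950) = ((-294 - 0*8)*(1 + 2*(-294 - 0*8)))*(-1373950) = ((-294 - 1*0)*(1 + 2*(-294 - 1*0)))*(-1373950) = ((-294 + 0)*(1 + 2*(-294 + 0)))*(-1373950) = -294*(1 + 2*(-294))*(-1373950) = -294*(1 - 588)*(-1373950) = -294*(-587)*(-1373950) = 172578*(-1373950) = -237113543100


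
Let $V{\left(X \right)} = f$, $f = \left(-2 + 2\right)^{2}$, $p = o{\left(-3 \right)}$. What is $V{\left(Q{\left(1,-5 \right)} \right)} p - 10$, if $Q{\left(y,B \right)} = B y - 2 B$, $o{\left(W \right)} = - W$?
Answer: $-10$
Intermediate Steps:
$p = 3$ ($p = \left(-1\right) \left(-3\right) = 3$)
$Q{\left(y,B \right)} = - 2 B + B y$
$f = 0$ ($f = 0^{2} = 0$)
$V{\left(X \right)} = 0$
$V{\left(Q{\left(1,-5 \right)} \right)} p - 10 = 0 \cdot 3 - 10 = 0 - 10 = -10$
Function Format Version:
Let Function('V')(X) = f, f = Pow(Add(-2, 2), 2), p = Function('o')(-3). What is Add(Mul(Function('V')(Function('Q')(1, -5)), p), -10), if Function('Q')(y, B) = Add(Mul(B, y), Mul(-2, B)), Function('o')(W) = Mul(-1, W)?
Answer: -10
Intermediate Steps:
p = 3 (p = Mul(-1, -3) = 3)
Function('Q')(y, B) = Add(Mul(-2, B), Mul(B, y))
f = 0 (f = Pow(0, 2) = 0)
Function('V')(X) = 0
Add(Mul(Function('V')(Function('Q')(1, -5)), p), -10) = Add(Mul(0, 3), -10) = Add(0, -10) = -10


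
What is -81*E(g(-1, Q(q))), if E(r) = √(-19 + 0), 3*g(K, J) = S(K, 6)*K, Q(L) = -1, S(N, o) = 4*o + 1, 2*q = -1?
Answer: -81*I*√19 ≈ -353.07*I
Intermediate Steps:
q = -½ (q = (½)*(-1) = -½ ≈ -0.50000)
S(N, o) = 1 + 4*o
g(K, J) = 25*K/3 (g(K, J) = ((1 + 4*6)*K)/3 = ((1 + 24)*K)/3 = (25*K)/3 = 25*K/3)
E(r) = I*√19 (E(r) = √(-19) = I*√19)
-81*E(g(-1, Q(q))) = -81*I*√19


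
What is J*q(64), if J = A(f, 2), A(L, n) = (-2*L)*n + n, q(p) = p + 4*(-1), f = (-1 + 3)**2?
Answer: -840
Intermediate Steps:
f = 4 (f = 2**2 = 4)
q(p) = -4 + p (q(p) = p - 4 = -4 + p)
A(L, n) = n - 2*L*n (A(L, n) = -2*L*n + n = n - 2*L*n)
J = -14 (J = 2*(1 - 2*4) = 2*(1 - 8) = 2*(-7) = -14)
J*q(64) = -14*(-4 + 64) = -14*60 = -840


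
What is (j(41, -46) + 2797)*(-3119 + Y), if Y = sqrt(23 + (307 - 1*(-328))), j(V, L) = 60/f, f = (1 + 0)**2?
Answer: -8910983 + 2857*sqrt(658) ≈ -8.8377e+6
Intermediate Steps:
f = 1 (f = 1**2 = 1)
j(V, L) = 60 (j(V, L) = 60/1 = 60*1 = 60)
Y = sqrt(658) (Y = sqrt(23 + (307 + 328)) = sqrt(23 + 635) = sqrt(658) ≈ 25.652)
(j(41, -46) + 2797)*(-3119 + Y) = (60 + 2797)*(-3119 + sqrt(658)) = 2857*(-3119 + sqrt(658)) = -8910983 + 2857*sqrt(658)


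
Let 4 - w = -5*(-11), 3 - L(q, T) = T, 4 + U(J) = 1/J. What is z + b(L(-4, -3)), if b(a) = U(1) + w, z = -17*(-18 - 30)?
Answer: 762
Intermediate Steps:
z = 816 (z = -17*(-48) = 816)
U(J) = -4 + 1/J
L(q, T) = 3 - T
w = -51 (w = 4 - (-5)*(-11) = 4 - 1*55 = 4 - 55 = -51)
b(a) = -54 (b(a) = (-4 + 1/1) - 51 = (-4 + 1) - 51 = -3 - 51 = -54)
z + b(L(-4, -3)) = 816 - 54 = 762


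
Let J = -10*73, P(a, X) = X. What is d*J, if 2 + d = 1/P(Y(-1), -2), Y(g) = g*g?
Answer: 1825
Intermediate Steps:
Y(g) = g**2
d = -5/2 (d = -2 + 1/(-2) = -2 - 1/2 = -5/2 ≈ -2.5000)
J = -730
d*J = -5/2*(-730) = 1825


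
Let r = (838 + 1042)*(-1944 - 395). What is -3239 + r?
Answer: -4400559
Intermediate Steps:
r = -4397320 (r = 1880*(-2339) = -4397320)
-3239 + r = -3239 - 4397320 = -4400559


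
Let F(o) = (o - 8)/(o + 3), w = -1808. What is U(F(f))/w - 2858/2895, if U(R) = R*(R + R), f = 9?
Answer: -124015301/125619840 ≈ -0.98723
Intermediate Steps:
F(o) = (-8 + o)/(3 + o)
U(R) = 2*R**2 (U(R) = R*(2*R) = 2*R**2)
U(F(f))/w - 2858/2895 = (2*((-8 + 9)/(3 + 9))**2)/(-1808) - 2858/2895 = (2*(1/12)**2)*(-1/1808) - 2858*1/2895 = (2*((1/12)*1)**2)*(-1/1808) - 2858/2895 = (2*(1/12)**2)*(-1/1808) - 2858/2895 = (2*(1/144))*(-1/1808) - 2858/2895 = (1/72)*(-1/1808) - 2858/2895 = -1/130176 - 2858/2895 = -124015301/125619840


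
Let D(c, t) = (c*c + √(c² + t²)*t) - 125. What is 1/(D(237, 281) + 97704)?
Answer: 76874/6484223787 - 281*√135130/12968447574 ≈ 3.8904e-6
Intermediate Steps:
D(c, t) = -125 + c² + t*√(c² + t²) (D(c, t) = (c² + t*√(c² + t²)) - 125 = -125 + c² + t*√(c² + t²))
1/(D(237, 281) + 97704) = 1/((-125 + 237² + 281*√(237² + 281²)) + 97704) = 1/((-125 + 56169 + 281*√(56169 + 78961)) + 97704) = 1/((-125 + 56169 + 281*√135130) + 97704) = 1/((56044 + 281*√135130) + 97704) = 1/(153748 + 281*√135130)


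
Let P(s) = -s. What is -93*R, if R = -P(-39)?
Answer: 3627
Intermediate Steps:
R = -39 (R = -(-1)*(-39) = -1*39 = -39)
-93*R = -93*(-39) = 3627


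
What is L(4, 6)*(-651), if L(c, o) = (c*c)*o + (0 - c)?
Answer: -59892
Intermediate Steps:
L(c, o) = -c + o*c² (L(c, o) = c²*o - c = o*c² - c = -c + o*c²)
L(4, 6)*(-651) = (4*(-1 + 4*6))*(-651) = (4*(-1 + 24))*(-651) = (4*23)*(-651) = 92*(-651) = -59892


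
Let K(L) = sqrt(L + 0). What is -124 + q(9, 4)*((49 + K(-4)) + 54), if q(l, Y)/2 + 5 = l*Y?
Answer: 6262 + 124*I ≈ 6262.0 + 124.0*I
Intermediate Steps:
q(l, Y) = -10 + 2*Y*l (q(l, Y) = -10 + 2*(l*Y) = -10 + 2*(Y*l) = -10 + 2*Y*l)
K(L) = sqrt(L)
-124 + q(9, 4)*((49 + K(-4)) + 54) = -124 + (-10 + 2*4*9)*((49 + sqrt(-4)) + 54) = -124 + (-10 + 72)*((49 + 2*I) + 54) = -124 + 62*(103 + 2*I) = -124 + (6386 + 124*I) = 6262 + 124*I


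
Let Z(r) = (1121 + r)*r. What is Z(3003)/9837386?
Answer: 476322/378361 ≈ 1.2589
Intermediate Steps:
Z(r) = r*(1121 + r)
Z(3003)/9837386 = (3003*(1121 + 3003))/9837386 = (3003*4124)*(1/9837386) = 12384372*(1/9837386) = 476322/378361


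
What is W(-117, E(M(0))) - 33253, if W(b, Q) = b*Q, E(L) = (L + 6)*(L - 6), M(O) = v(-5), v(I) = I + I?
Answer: -40741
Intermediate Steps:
v(I) = 2*I
M(O) = -10 (M(O) = 2*(-5) = -10)
E(L) = (-6 + L)*(6 + L) (E(L) = (6 + L)*(-6 + L) = (-6 + L)*(6 + L))
W(b, Q) = Q*b
W(-117, E(M(0))) - 33253 = (-36 + (-10)²)*(-117) - 33253 = (-36 + 100)*(-117) - 33253 = 64*(-117) - 33253 = -7488 - 33253 = -40741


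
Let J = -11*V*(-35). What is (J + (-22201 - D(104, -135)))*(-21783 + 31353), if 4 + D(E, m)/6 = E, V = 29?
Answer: -111356520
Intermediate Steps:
D(E, m) = -24 + 6*E
J = 11165 (J = -11*29*(-35) = -319*(-35) = 11165)
(J + (-22201 - D(104, -135)))*(-21783 + 31353) = (11165 + (-22201 - (-24 + 6*104)))*(-21783 + 31353) = (11165 + (-22201 - (-24 + 624)))*9570 = (11165 + (-22201 - 1*600))*9570 = (11165 + (-22201 - 600))*9570 = (11165 - 22801)*9570 = -11636*9570 = -111356520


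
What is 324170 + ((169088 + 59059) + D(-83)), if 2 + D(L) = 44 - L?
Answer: 552442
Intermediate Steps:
D(L) = 42 - L (D(L) = -2 + (44 - L) = 42 - L)
324170 + ((169088 + 59059) + D(-83)) = 324170 + ((169088 + 59059) + (42 - 1*(-83))) = 324170 + (228147 + (42 + 83)) = 324170 + (228147 + 125) = 324170 + 228272 = 552442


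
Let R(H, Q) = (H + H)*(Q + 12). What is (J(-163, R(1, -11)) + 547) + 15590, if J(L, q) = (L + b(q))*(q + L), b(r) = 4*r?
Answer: 41092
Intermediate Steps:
R(H, Q) = 2*H*(12 + Q) (R(H, Q) = (2*H)*(12 + Q) = 2*H*(12 + Q))
J(L, q) = (L + q)*(L + 4*q) (J(L, q) = (L + 4*q)*(q + L) = (L + 4*q)*(L + q) = (L + q)*(L + 4*q))
(J(-163, R(1, -11)) + 547) + 15590 = (((-163)**2 + 4*(2*1*(12 - 11))**2 + 5*(-163)*(2*1*(12 - 11))) + 547) + 15590 = ((26569 + 4*(2*1*1)**2 + 5*(-163)*(2*1*1)) + 547) + 15590 = ((26569 + 4*2**2 + 5*(-163)*2) + 547) + 15590 = ((26569 + 4*4 - 1630) + 547) + 15590 = ((26569 + 16 - 1630) + 547) + 15590 = (24955 + 547) + 15590 = 25502 + 15590 = 41092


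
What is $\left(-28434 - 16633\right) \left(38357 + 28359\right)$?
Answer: $-3006689972$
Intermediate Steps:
$\left(-28434 - 16633\right) \left(38357 + 28359\right) = \left(-45067\right) 66716 = -3006689972$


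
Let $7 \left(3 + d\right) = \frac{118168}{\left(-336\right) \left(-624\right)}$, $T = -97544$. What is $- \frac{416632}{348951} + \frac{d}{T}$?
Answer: $- \frac{2485152033926567}{2081496444588288} \approx -1.1939$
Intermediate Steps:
$d = - \frac{535597}{183456}$ ($d = -3 + \frac{118168 \frac{1}{\left(-336\right) \left(-624\right)}}{7} = -3 + \frac{118168 \cdot \frac{1}{209664}}{7} = -3 + \frac{1}{7} \cdot \frac{14771}{26208} = -3 + \frac{14771}{183456} = - \frac{535597}{183456} \approx -2.9195$)
$- \frac{416632}{348951} + \frac{d}{T} = - \frac{416632}{348951} - \frac{535597}{183456 \left(-97544\right)} = \left(-416632\right) \frac{1}{348951} - - \frac{535597}{17895032064} = - \frac{416632}{348951} + \frac{535597}{17895032064} = - \frac{2485152033926567}{2081496444588288}$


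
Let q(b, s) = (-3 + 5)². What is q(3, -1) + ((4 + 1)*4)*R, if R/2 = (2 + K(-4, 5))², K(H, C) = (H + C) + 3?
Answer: 1444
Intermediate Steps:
K(H, C) = 3 + C + H (K(H, C) = (C + H) + 3 = 3 + C + H)
q(b, s) = 4 (q(b, s) = 2² = 4)
R = 72 (R = 2*(2 + (3 + 5 - 4))² = 2*(2 + 4)² = 2*6² = 2*36 = 72)
q(3, -1) + ((4 + 1)*4)*R = 4 + ((4 + 1)*4)*72 = 4 + (5*4)*72 = 4 + 20*72 = 4 + 1440 = 1444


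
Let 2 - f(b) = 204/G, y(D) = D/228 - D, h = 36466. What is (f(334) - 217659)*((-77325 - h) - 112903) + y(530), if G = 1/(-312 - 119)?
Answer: 3352704907873/114 ≈ 2.9410e+10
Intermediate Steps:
G = -1/431 (G = 1/(-431) = -1/431 ≈ -0.0023202)
y(D) = -227*D/228 (y(D) = D*(1/228) - D = D/228 - D = -227*D/228)
f(b) = 87926 (f(b) = 2 - 204/(-1/431) = 2 - 204*(-431) = 2 - 1*(-87924) = 2 + 87924 = 87926)
(f(334) - 217659)*((-77325 - h) - 112903) + y(530) = (87926 - 217659)*((-77325 - 1*36466) - 112903) - 227/228*530 = -129733*((-77325 - 36466) - 112903) - 60155/114 = -129733*(-113791 - 112903) - 60155/114 = -129733*(-226694) - 60155/114 = 29409692702 - 60155/114 = 3352704907873/114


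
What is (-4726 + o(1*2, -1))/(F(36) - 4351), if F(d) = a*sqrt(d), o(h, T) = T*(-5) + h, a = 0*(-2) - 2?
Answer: 4719/4363 ≈ 1.0816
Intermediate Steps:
a = -2 (a = 0 - 2 = -2)
o(h, T) = h - 5*T (o(h, T) = -5*T + h = h - 5*T)
F(d) = -2*sqrt(d)
(-4726 + o(1*2, -1))/(F(36) - 4351) = (-4726 + (1*2 - 5*(-1)))/(-2*sqrt(36) - 4351) = (-4726 + (2 + 5))/(-2*6 - 4351) = (-4726 + 7)/(-12 - 4351) = -4719/(-4363) = -4719*(-1/4363) = 4719/4363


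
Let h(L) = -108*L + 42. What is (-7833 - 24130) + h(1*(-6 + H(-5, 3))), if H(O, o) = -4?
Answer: -30841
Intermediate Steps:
h(L) = 42 - 108*L
(-7833 - 24130) + h(1*(-6 + H(-5, 3))) = (-7833 - 24130) + (42 - 108*(-6 - 4)) = -31963 + (42 - 108*(-10)) = -31963 + (42 + 1080) = -31963 + 1122 = -30841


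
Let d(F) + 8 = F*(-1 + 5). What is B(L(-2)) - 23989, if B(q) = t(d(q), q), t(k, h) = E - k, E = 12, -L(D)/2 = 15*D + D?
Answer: -24225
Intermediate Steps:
L(D) = -32*D (L(D) = -2*(15*D + D) = -32*D)
d(F) = -8 + 4*F (d(F) = -8 + F*(-1 + 5) = -8 + F*4 = -8 + 4*F)
t(k, h) = 12 - k
B(q) = 20 - 4*q (B(q) = 12 - (-8 + 4*q) = 12 + (8 - 4*q) = 20 - 4*q)
B(L(-2)) - 23989 = (20 - (-128)*(-2)) - 23989 = (20 - 4*64) - 23989 = (20 - 256) - 23989 = -236 - 23989 = -24225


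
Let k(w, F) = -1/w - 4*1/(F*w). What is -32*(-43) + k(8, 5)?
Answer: 55031/40 ≈ 1375.8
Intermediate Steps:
k(w, F) = -1/w - 4/(F*w) (k(w, F) = -1/w - 4*1/(F*w) = -1/w - 4/(F*w))
-32*(-43) + k(8, 5) = -32*(-43) + (-4 - 1*5)/(5*8) = 1376 + (⅕)*(⅛)*(-4 - 5) = 1376 + (⅕)*(⅛)*(-9) = 1376 - 9/40 = 55031/40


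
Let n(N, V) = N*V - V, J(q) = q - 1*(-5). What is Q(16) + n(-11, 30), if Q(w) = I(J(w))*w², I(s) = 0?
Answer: -360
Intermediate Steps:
J(q) = 5 + q (J(q) = q + 5 = 5 + q)
n(N, V) = -V + N*V
Q(w) = 0 (Q(w) = 0*w² = 0)
Q(16) + n(-11, 30) = 0 + 30*(-1 - 11) = 0 + 30*(-12) = 0 - 360 = -360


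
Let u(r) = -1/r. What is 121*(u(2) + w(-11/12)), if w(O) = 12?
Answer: 2783/2 ≈ 1391.5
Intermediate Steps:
121*(u(2) + w(-11/12)) = 121*(-1/2 + 12) = 121*(-1*½ + 12) = 121*(-½ + 12) = 121*(23/2) = 2783/2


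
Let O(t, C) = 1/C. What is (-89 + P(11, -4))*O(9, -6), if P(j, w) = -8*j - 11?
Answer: 94/3 ≈ 31.333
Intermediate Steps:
P(j, w) = -11 - 8*j
(-89 + P(11, -4))*O(9, -6) = (-89 + (-11 - 8*11))/(-6) = (-89 + (-11 - 88))*(-⅙) = (-89 - 99)*(-⅙) = -188*(-⅙) = 94/3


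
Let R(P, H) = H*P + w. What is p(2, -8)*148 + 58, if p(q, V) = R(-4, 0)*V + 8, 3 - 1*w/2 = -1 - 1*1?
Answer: -10598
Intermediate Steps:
w = 10 (w = 6 - 2*(-1 - 1*1) = 6 - 2*(-1 - 1) = 6 - 2*(-2) = 6 + 4 = 10)
R(P, H) = 10 + H*P (R(P, H) = H*P + 10 = 10 + H*P)
p(q, V) = 8 + 10*V (p(q, V) = (10 + 0*(-4))*V + 8 = (10 + 0)*V + 8 = 10*V + 8 = 8 + 10*V)
p(2, -8)*148 + 58 = (8 + 10*(-8))*148 + 58 = (8 - 80)*148 + 58 = -72*148 + 58 = -10656 + 58 = -10598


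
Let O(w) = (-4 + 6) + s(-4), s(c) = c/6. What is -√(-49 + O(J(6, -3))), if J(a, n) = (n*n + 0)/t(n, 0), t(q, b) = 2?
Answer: -I*√429/3 ≈ -6.9041*I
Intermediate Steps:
s(c) = c/6 (s(c) = c*(⅙) = c/6)
J(a, n) = n²/2 (J(a, n) = (n*n + 0)/2 = (n² + 0)*(½) = n²*(½) = n²/2)
O(w) = 4/3 (O(w) = (-4 + 6) + (⅙)*(-4) = 2 - ⅔ = 4/3)
-√(-49 + O(J(6, -3))) = -√(-49 + 4/3) = -√(-143/3) = -I*√429/3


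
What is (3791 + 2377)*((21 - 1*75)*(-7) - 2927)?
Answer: -15722232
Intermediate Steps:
(3791 + 2377)*((21 - 1*75)*(-7) - 2927) = 6168*((21 - 75)*(-7) - 2927) = 6168*(-54*(-7) - 2927) = 6168*(378 - 2927) = 6168*(-2549) = -15722232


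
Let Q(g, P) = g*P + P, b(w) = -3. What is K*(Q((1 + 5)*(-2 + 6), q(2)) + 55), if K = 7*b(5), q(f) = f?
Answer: -2205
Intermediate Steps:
K = -21 (K = 7*(-3) = -21)
Q(g, P) = P + P*g (Q(g, P) = P*g + P = P + P*g)
K*(Q((1 + 5)*(-2 + 6), q(2)) + 55) = -21*(2*(1 + (1 + 5)*(-2 + 6)) + 55) = -21*(2*(1 + 6*4) + 55) = -21*(2*(1 + 24) + 55) = -21*(2*25 + 55) = -21*(50 + 55) = -21*105 = -2205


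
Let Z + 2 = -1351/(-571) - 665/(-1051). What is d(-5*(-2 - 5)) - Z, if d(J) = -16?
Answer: -10201310/600121 ≈ -16.999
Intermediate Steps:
Z = 599374/600121 (Z = -2 + (-1351/(-571) - 665/(-1051)) = -2 + (-1351*(-1/571) - 665*(-1/1051)) = -2 + (1351/571 + 665/1051) = -2 + 1799616/600121 = 599374/600121 ≈ 0.99876)
d(-5*(-2 - 5)) - Z = -16 - 1*599374/600121 = -16 - 599374/600121 = -10201310/600121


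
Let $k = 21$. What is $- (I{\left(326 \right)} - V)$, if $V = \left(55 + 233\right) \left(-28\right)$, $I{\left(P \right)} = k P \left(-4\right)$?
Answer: $19320$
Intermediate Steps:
$I{\left(P \right)} = - 84 P$ ($I{\left(P \right)} = 21 P \left(-4\right) = 21 \left(- 4 P\right) = - 84 P$)
$V = -8064$ ($V = 288 \left(-28\right) = -8064$)
$- (I{\left(326 \right)} - V) = - (\left(-84\right) 326 - -8064) = - (-27384 + 8064) = \left(-1\right) \left(-19320\right) = 19320$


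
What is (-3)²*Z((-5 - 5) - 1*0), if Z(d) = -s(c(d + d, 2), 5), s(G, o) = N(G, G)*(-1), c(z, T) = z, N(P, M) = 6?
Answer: 54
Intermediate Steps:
s(G, o) = -6 (s(G, o) = 6*(-1) = -6)
Z(d) = 6 (Z(d) = -1*(-6) = 6)
(-3)²*Z((-5 - 5) - 1*0) = (-3)²*6 = 9*6 = 54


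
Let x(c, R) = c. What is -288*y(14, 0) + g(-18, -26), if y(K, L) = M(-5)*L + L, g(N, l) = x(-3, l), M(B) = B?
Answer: -3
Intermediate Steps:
g(N, l) = -3
y(K, L) = -4*L (y(K, L) = -5*L + L = -4*L)
-288*y(14, 0) + g(-18, -26) = -(-1152)*0 - 3 = -288*0 - 3 = 0 - 3 = -3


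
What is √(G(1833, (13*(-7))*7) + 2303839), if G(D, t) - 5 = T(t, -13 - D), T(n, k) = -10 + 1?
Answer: √2303835 ≈ 1517.8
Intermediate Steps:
T(n, k) = -9
G(D, t) = -4 (G(D, t) = 5 - 9 = -4)
√(G(1833, (13*(-7))*7) + 2303839) = √(-4 + 2303839) = √2303835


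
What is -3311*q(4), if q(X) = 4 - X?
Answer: 0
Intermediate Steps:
-3311*q(4) = -3311*(4 - 1*4) = -3311*(4 - 4) = -3311*0 = 0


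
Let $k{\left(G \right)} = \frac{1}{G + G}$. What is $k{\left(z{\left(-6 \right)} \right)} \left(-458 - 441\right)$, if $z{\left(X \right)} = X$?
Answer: $\frac{899}{12} \approx 74.917$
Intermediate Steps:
$k{\left(G \right)} = \frac{1}{2 G}$
$k{\left(z{\left(-6 \right)} \right)} \left(-458 - 441\right) = \frac{1}{2 \left(-6\right)} \left(-458 - 441\right) = \frac{1}{2} \left(- \frac{1}{6}\right) \left(-899\right) = \left(- \frac{1}{12}\right) \left(-899\right) = \frac{899}{12}$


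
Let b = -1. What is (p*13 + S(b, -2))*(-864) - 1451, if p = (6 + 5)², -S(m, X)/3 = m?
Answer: -1363115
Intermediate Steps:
S(m, X) = -3*m
p = 121 (p = 11² = 121)
(p*13 + S(b, -2))*(-864) - 1451 = (121*13 - 3*(-1))*(-864) - 1451 = (1573 + 3)*(-864) - 1451 = 1576*(-864) - 1451 = -1361664 - 1451 = -1363115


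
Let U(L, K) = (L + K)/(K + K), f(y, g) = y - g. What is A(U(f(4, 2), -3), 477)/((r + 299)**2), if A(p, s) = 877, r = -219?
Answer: 877/6400 ≈ 0.13703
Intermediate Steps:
U(L, K) = (K + L)/(2*K) (U(L, K) = (K + L)/((2*K)) = (K + L)*(1/(2*K)) = (K + L)/(2*K))
A(U(f(4, 2), -3), 477)/((r + 299)**2) = 877/((-219 + 299)**2) = 877/(80**2) = 877/6400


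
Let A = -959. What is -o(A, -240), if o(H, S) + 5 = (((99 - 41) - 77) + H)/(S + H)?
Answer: 5017/1199 ≈ 4.1843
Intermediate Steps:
o(H, S) = -5 + (-19 + H)/(H + S) (o(H, S) = -5 + (((99 - 41) - 77) + H)/(S + H) = -5 + ((58 - 77) + H)/(H + S) = -5 + (-19 + H)/(H + S))
-o(A, -240) = -(-19 - 5*(-240) - 4*(-959))/(-959 - 240) = -(-19 + 1200 + 3836)/(-1199) = -(-1)*5017/1199 = -1*(-5017/1199) = 5017/1199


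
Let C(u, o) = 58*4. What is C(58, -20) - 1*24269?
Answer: -24037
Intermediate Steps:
C(u, o) = 232
C(58, -20) - 1*24269 = 232 - 1*24269 = 232 - 24269 = -24037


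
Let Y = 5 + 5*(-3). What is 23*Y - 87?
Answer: -317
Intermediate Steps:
Y = -10 (Y = 5 - 15 = -10)
23*Y - 87 = 23*(-10) - 87 = -230 - 87 = -317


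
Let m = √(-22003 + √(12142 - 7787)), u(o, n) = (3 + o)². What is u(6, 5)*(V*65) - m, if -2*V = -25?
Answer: 131625/2 - √(-22003 + √4355) ≈ 65813.0 - 148.11*I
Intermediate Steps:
V = 25/2 (V = -½*(-25) = 25/2 ≈ 12.500)
m = √(-22003 + √4355) ≈ 148.11*I
u(6, 5)*(V*65) - m = (3 + 6)²*((25/2)*65) - √(-22003 + √4355) = 9²*(1625/2) - √(-22003 + √4355) = 81*(1625/2) - √(-22003 + √4355) = 131625/2 - √(-22003 + √4355)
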